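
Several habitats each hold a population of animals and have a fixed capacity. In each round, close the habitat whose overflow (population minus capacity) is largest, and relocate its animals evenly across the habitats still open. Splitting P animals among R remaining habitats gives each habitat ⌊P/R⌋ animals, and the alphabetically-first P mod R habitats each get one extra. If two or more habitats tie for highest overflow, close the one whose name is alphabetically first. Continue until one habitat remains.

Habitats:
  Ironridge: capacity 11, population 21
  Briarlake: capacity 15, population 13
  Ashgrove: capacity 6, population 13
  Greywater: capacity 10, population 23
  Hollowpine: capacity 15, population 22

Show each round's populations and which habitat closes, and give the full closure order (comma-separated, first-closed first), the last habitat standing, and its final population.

Round 1: Ashgrove=13 Briarlake=13 Greywater=23 Hollowpine=22 Ironridge=21 → close Greywater (overflow 13)
  23÷4 = 5 each, +1 to first 3
Round 2: Ashgrove=19 Briarlake=19 Hollowpine=28 Ironridge=26 → close Ironridge (overflow 15)
  26÷3 = 8 each, +1 to first 2
Round 3: Ashgrove=28 Briarlake=28 Hollowpine=36 → close Ashgrove (overflow 22)
  28÷2 = 14 each, +1 to first 0
Round 4: Briarlake=42 Hollowpine=50 → close Hollowpine (overflow 35)
  50÷1 = 50 each, +1 to first 0

Closure order: Greywater, Ironridge, Ashgrove, Hollowpine
Last habitat: Briarlake with 92 animals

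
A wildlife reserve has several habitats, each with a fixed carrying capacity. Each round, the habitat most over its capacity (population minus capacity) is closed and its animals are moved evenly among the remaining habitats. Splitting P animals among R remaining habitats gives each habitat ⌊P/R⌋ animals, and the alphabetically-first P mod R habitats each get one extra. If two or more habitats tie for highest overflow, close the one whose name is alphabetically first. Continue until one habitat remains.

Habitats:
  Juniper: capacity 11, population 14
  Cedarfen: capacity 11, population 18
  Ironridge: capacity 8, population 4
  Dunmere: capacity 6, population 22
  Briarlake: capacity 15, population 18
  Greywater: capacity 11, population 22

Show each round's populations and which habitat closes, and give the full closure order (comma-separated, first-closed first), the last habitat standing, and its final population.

Round 1: Briarlake=18 Cedarfen=18 Dunmere=22 Greywater=22 Ironridge=4 Juniper=14 → close Dunmere (overflow 16)
  22÷5 = 4 each, +1 to first 2
Round 2: Briarlake=23 Cedarfen=23 Greywater=26 Ironridge=8 Juniper=18 → close Greywater (overflow 15)
  26÷4 = 6 each, +1 to first 2
Round 3: Briarlake=30 Cedarfen=30 Ironridge=14 Juniper=24 → close Cedarfen (overflow 19)
  30÷3 = 10 each, +1 to first 0
Round 4: Briarlake=40 Ironridge=24 Juniper=34 → close Briarlake (overflow 25)
  40÷2 = 20 each, +1 to first 0
Round 5: Ironridge=44 Juniper=54 → close Juniper (overflow 43)
  54÷1 = 54 each, +1 to first 0

Closure order: Dunmere, Greywater, Cedarfen, Briarlake, Juniper
Last habitat: Ironridge with 98 animals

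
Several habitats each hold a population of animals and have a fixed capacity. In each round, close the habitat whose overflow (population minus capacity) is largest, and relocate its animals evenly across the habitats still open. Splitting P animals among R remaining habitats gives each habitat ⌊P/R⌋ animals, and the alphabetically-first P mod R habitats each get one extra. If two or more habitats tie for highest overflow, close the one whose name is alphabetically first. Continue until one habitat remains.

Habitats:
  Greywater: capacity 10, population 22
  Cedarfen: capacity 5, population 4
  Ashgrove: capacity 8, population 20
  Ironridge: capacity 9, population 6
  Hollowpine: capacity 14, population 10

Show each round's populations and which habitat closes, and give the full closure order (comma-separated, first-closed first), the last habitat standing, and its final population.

Closure order: Ashgrove, Greywater, Cedarfen, Ironridge
Last habitat: Hollowpine with 62 animals

Round 1: Ashgrove=20 Cedarfen=4 Greywater=22 Hollowpine=10 Ironridge=6 → close Ashgrove (overflow 12)
  20÷4 = 5 each, +1 to first 0
Round 2: Cedarfen=9 Greywater=27 Hollowpine=15 Ironridge=11 → close Greywater (overflow 17)
  27÷3 = 9 each, +1 to first 0
Round 3: Cedarfen=18 Hollowpine=24 Ironridge=20 → close Cedarfen (overflow 13)
  18÷2 = 9 each, +1 to first 0
Round 4: Hollowpine=33 Ironridge=29 → close Ironridge (overflow 20)
  29÷1 = 29 each, +1 to first 0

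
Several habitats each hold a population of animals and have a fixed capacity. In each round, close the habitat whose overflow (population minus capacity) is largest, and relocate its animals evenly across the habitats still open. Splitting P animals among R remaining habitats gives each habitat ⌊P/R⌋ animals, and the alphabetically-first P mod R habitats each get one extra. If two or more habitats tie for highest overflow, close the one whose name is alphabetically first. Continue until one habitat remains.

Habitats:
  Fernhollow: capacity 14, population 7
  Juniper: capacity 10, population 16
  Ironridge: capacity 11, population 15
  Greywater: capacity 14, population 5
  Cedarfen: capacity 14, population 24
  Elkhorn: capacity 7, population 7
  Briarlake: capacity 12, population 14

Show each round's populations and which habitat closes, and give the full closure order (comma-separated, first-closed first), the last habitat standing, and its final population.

Closure order: Cedarfen, Juniper, Ironridge, Briarlake, Elkhorn, Fernhollow
Last habitat: Greywater with 88 animals

Round 1: Briarlake=14 Cedarfen=24 Elkhorn=7 Fernhollow=7 Greywater=5 Ironridge=15 Juniper=16 → close Cedarfen (overflow 10)
  24÷6 = 4 each, +1 to first 0
Round 2: Briarlake=18 Elkhorn=11 Fernhollow=11 Greywater=9 Ironridge=19 Juniper=20 → close Juniper (overflow 10)
  20÷5 = 4 each, +1 to first 0
Round 3: Briarlake=22 Elkhorn=15 Fernhollow=15 Greywater=13 Ironridge=23 → close Ironridge (overflow 12)
  23÷4 = 5 each, +1 to first 3
Round 4: Briarlake=28 Elkhorn=21 Fernhollow=21 Greywater=18 → close Briarlake (overflow 16)
  28÷3 = 9 each, +1 to first 1
Round 5: Elkhorn=31 Fernhollow=30 Greywater=27 → close Elkhorn (overflow 24)
  31÷2 = 15 each, +1 to first 1
Round 6: Fernhollow=46 Greywater=42 → close Fernhollow (overflow 32)
  46÷1 = 46 each, +1 to first 0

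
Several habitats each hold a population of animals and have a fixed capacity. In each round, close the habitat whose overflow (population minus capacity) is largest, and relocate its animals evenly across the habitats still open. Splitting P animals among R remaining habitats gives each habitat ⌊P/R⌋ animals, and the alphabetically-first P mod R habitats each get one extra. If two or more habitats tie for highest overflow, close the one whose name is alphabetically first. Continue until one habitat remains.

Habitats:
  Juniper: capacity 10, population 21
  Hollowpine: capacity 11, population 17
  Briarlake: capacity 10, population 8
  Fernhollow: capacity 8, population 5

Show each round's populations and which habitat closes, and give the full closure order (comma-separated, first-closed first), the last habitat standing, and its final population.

Closure order: Juniper, Hollowpine, Briarlake
Last habitat: Fernhollow with 51 animals

Round 1: Briarlake=8 Fernhollow=5 Hollowpine=17 Juniper=21 → close Juniper (overflow 11)
  21÷3 = 7 each, +1 to first 0
Round 2: Briarlake=15 Fernhollow=12 Hollowpine=24 → close Hollowpine (overflow 13)
  24÷2 = 12 each, +1 to first 0
Round 3: Briarlake=27 Fernhollow=24 → close Briarlake (overflow 17)
  27÷1 = 27 each, +1 to first 0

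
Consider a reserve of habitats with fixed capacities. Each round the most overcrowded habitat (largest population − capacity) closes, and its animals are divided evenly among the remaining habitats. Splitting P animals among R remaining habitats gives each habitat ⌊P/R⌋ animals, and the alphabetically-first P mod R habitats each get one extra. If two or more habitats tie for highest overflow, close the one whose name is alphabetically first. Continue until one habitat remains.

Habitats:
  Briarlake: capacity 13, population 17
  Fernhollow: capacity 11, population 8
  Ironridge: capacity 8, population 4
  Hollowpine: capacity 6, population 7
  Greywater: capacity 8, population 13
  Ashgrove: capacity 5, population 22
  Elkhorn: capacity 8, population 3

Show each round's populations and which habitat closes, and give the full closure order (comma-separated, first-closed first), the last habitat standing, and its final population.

Round 1: Ashgrove=22 Briarlake=17 Elkhorn=3 Fernhollow=8 Greywater=13 Hollowpine=7 Ironridge=4 → close Ashgrove (overflow 17)
  22÷6 = 3 each, +1 to first 4
Round 2: Briarlake=21 Elkhorn=7 Fernhollow=12 Greywater=17 Hollowpine=10 Ironridge=7 → close Greywater (overflow 9)
  17÷5 = 3 each, +1 to first 2
Round 3: Briarlake=25 Elkhorn=11 Fernhollow=15 Hollowpine=13 Ironridge=10 → close Briarlake (overflow 12)
  25÷4 = 6 each, +1 to first 1
Round 4: Elkhorn=18 Fernhollow=21 Hollowpine=19 Ironridge=16 → close Hollowpine (overflow 13)
  19÷3 = 6 each, +1 to first 1
Round 5: Elkhorn=25 Fernhollow=27 Ironridge=22 → close Elkhorn (overflow 17)
  25÷2 = 12 each, +1 to first 1
Round 6: Fernhollow=40 Ironridge=34 → close Fernhollow (overflow 29)
  40÷1 = 40 each, +1 to first 0

Closure order: Ashgrove, Greywater, Briarlake, Hollowpine, Elkhorn, Fernhollow
Last habitat: Ironridge with 74 animals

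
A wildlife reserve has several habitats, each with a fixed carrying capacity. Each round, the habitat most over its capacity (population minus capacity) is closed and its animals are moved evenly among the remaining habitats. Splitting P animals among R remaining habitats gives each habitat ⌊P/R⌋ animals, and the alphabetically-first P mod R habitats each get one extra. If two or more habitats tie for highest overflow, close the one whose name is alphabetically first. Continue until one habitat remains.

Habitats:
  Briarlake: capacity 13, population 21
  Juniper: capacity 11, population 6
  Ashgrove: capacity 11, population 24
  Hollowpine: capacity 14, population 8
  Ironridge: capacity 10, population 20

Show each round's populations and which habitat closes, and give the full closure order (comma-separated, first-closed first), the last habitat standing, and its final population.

Round 1: Ashgrove=24 Briarlake=21 Hollowpine=8 Ironridge=20 Juniper=6 → close Ashgrove (overflow 13)
  24÷4 = 6 each, +1 to first 0
Round 2: Briarlake=27 Hollowpine=14 Ironridge=26 Juniper=12 → close Ironridge (overflow 16)
  26÷3 = 8 each, +1 to first 2
Round 3: Briarlake=36 Hollowpine=23 Juniper=20 → close Briarlake (overflow 23)
  36÷2 = 18 each, +1 to first 0
Round 4: Hollowpine=41 Juniper=38 → close Hollowpine (overflow 27)
  41÷1 = 41 each, +1 to first 0

Closure order: Ashgrove, Ironridge, Briarlake, Hollowpine
Last habitat: Juniper with 79 animals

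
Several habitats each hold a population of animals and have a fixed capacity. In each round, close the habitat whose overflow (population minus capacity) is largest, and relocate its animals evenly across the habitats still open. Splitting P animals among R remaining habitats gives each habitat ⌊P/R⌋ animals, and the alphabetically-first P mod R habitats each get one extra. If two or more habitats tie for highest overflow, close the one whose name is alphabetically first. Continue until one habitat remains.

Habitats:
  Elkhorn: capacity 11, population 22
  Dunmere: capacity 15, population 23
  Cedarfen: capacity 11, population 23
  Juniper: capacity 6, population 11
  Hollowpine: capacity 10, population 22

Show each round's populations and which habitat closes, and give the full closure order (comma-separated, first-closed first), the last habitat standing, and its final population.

Closure order: Cedarfen, Hollowpine, Elkhorn, Dunmere
Last habitat: Juniper with 101 animals

Round 1: Cedarfen=23 Dunmere=23 Elkhorn=22 Hollowpine=22 Juniper=11 → close Cedarfen (overflow 12)
  23÷4 = 5 each, +1 to first 3
Round 2: Dunmere=29 Elkhorn=28 Hollowpine=28 Juniper=16 → close Hollowpine (overflow 18)
  28÷3 = 9 each, +1 to first 1
Round 3: Dunmere=39 Elkhorn=37 Juniper=25 → close Elkhorn (overflow 26)
  37÷2 = 18 each, +1 to first 1
Round 4: Dunmere=58 Juniper=43 → close Dunmere (overflow 43)
  58÷1 = 58 each, +1 to first 0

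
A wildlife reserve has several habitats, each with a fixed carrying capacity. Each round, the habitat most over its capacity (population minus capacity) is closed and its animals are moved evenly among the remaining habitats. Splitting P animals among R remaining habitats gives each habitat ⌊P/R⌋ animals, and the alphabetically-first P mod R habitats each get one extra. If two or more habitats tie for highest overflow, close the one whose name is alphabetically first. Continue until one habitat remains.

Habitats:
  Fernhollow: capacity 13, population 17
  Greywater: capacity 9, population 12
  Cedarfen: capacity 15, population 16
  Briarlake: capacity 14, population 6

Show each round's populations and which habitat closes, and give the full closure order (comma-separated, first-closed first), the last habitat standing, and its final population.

Round 1: Briarlake=6 Cedarfen=16 Fernhollow=17 Greywater=12 → close Fernhollow (overflow 4)
  17÷3 = 5 each, +1 to first 2
Round 2: Briarlake=12 Cedarfen=22 Greywater=17 → close Greywater (overflow 8)
  17÷2 = 8 each, +1 to first 1
Round 3: Briarlake=21 Cedarfen=30 → close Cedarfen (overflow 15)
  30÷1 = 30 each, +1 to first 0

Closure order: Fernhollow, Greywater, Cedarfen
Last habitat: Briarlake with 51 animals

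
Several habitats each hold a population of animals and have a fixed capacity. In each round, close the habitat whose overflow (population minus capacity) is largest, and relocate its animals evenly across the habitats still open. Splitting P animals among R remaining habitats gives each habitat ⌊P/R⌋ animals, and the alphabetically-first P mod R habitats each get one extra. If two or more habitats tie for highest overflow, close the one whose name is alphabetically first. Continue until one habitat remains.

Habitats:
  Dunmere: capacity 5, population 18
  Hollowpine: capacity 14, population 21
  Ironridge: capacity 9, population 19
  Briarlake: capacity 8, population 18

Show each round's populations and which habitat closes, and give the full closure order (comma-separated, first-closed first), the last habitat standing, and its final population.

Closure order: Dunmere, Briarlake, Ironridge
Last habitat: Hollowpine with 76 animals

Round 1: Briarlake=18 Dunmere=18 Hollowpine=21 Ironridge=19 → close Dunmere (overflow 13)
  18÷3 = 6 each, +1 to first 0
Round 2: Briarlake=24 Hollowpine=27 Ironridge=25 → close Briarlake (overflow 16)
  24÷2 = 12 each, +1 to first 0
Round 3: Hollowpine=39 Ironridge=37 → close Ironridge (overflow 28)
  37÷1 = 37 each, +1 to first 0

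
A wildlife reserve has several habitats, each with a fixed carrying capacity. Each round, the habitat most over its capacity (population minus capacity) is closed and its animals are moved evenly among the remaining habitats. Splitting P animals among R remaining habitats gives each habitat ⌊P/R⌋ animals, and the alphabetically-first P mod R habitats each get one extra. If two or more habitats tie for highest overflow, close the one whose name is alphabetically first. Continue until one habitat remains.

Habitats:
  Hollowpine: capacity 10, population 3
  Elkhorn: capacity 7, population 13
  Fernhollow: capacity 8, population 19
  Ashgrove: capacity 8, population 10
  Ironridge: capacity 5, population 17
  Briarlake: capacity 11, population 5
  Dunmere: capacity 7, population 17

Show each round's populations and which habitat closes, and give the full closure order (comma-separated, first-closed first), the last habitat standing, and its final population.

Round 1: Ashgrove=10 Briarlake=5 Dunmere=17 Elkhorn=13 Fernhollow=19 Hollowpine=3 Ironridge=17 → close Ironridge (overflow 12)
  17÷6 = 2 each, +1 to first 5
Round 2: Ashgrove=13 Briarlake=8 Dunmere=20 Elkhorn=16 Fernhollow=22 Hollowpine=5 → close Fernhollow (overflow 14)
  22÷5 = 4 each, +1 to first 2
Round 3: Ashgrove=18 Briarlake=13 Dunmere=24 Elkhorn=20 Hollowpine=9 → close Dunmere (overflow 17)
  24÷4 = 6 each, +1 to first 0
Round 4: Ashgrove=24 Briarlake=19 Elkhorn=26 Hollowpine=15 → close Elkhorn (overflow 19)
  26÷3 = 8 each, +1 to first 2
Round 5: Ashgrove=33 Briarlake=28 Hollowpine=23 → close Ashgrove (overflow 25)
  33÷2 = 16 each, +1 to first 1
Round 6: Briarlake=45 Hollowpine=39 → close Briarlake (overflow 34)
  45÷1 = 45 each, +1 to first 0

Closure order: Ironridge, Fernhollow, Dunmere, Elkhorn, Ashgrove, Briarlake
Last habitat: Hollowpine with 84 animals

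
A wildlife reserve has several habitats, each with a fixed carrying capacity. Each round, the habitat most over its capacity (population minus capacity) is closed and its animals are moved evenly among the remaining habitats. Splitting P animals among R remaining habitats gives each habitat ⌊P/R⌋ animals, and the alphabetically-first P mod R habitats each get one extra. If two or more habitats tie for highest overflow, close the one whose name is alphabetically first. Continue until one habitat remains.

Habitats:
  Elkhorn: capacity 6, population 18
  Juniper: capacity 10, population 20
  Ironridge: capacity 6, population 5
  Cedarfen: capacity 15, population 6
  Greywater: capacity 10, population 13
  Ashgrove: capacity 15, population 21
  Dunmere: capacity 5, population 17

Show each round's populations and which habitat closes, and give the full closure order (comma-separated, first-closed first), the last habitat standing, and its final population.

Closure order: Dunmere, Elkhorn, Juniper, Ashgrove, Greywater, Ironridge
Last habitat: Cedarfen with 100 animals

Round 1: Ashgrove=21 Cedarfen=6 Dunmere=17 Elkhorn=18 Greywater=13 Ironridge=5 Juniper=20 → close Dunmere (overflow 12)
  17÷6 = 2 each, +1 to first 5
Round 2: Ashgrove=24 Cedarfen=9 Elkhorn=21 Greywater=16 Ironridge=8 Juniper=22 → close Elkhorn (overflow 15)
  21÷5 = 4 each, +1 to first 1
Round 3: Ashgrove=29 Cedarfen=13 Greywater=20 Ironridge=12 Juniper=26 → close Juniper (overflow 16)
  26÷4 = 6 each, +1 to first 2
Round 4: Ashgrove=36 Cedarfen=20 Greywater=26 Ironridge=18 → close Ashgrove (overflow 21)
  36÷3 = 12 each, +1 to first 0
Round 5: Cedarfen=32 Greywater=38 Ironridge=30 → close Greywater (overflow 28)
  38÷2 = 19 each, +1 to first 0
Round 6: Cedarfen=51 Ironridge=49 → close Ironridge (overflow 43)
  49÷1 = 49 each, +1 to first 0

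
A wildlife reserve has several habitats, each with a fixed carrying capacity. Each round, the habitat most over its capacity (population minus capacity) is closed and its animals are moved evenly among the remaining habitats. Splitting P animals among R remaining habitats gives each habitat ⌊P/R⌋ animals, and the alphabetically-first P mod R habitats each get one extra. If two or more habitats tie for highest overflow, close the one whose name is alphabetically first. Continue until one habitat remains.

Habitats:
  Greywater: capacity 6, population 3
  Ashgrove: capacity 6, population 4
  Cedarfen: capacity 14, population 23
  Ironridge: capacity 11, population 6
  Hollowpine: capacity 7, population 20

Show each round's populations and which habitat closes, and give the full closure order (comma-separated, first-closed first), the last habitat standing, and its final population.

Round 1: Ashgrove=4 Cedarfen=23 Greywater=3 Hollowpine=20 Ironridge=6 → close Hollowpine (overflow 13)
  20÷4 = 5 each, +1 to first 0
Round 2: Ashgrove=9 Cedarfen=28 Greywater=8 Ironridge=11 → close Cedarfen (overflow 14)
  28÷3 = 9 each, +1 to first 1
Round 3: Ashgrove=19 Greywater=17 Ironridge=20 → close Ashgrove (overflow 13)
  19÷2 = 9 each, +1 to first 1
Round 4: Greywater=27 Ironridge=29 → close Greywater (overflow 21)
  27÷1 = 27 each, +1 to first 0

Closure order: Hollowpine, Cedarfen, Ashgrove, Greywater
Last habitat: Ironridge with 56 animals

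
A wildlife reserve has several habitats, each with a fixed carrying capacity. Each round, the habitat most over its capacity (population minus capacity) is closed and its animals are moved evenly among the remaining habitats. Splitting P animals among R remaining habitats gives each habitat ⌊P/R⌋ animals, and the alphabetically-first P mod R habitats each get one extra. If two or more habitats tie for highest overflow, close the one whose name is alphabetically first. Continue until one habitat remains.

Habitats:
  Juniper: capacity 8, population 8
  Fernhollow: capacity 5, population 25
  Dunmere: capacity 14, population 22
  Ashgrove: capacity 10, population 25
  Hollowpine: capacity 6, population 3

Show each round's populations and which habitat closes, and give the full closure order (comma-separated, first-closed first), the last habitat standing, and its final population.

Round 1: Ashgrove=25 Dunmere=22 Fernhollow=25 Hollowpine=3 Juniper=8 → close Fernhollow (overflow 20)
  25÷4 = 6 each, +1 to first 1
Round 2: Ashgrove=32 Dunmere=28 Hollowpine=9 Juniper=14 → close Ashgrove (overflow 22)
  32÷3 = 10 each, +1 to first 2
Round 3: Dunmere=39 Hollowpine=20 Juniper=24 → close Dunmere (overflow 25)
  39÷2 = 19 each, +1 to first 1
Round 4: Hollowpine=40 Juniper=43 → close Juniper (overflow 35)
  43÷1 = 43 each, +1 to first 0

Closure order: Fernhollow, Ashgrove, Dunmere, Juniper
Last habitat: Hollowpine with 83 animals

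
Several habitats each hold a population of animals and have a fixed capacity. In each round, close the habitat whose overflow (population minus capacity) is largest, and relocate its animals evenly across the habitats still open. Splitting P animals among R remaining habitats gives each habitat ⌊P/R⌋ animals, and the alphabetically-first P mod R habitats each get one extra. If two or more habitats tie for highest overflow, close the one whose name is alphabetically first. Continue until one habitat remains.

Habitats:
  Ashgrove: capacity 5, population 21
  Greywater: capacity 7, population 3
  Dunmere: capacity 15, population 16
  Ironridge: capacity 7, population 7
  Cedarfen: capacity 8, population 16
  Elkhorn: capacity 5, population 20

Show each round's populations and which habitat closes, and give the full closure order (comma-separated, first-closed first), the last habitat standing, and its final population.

Closure order: Ashgrove, Elkhorn, Cedarfen, Dunmere, Ironridge
Last habitat: Greywater with 83 animals

Round 1: Ashgrove=21 Cedarfen=16 Dunmere=16 Elkhorn=20 Greywater=3 Ironridge=7 → close Ashgrove (overflow 16)
  21÷5 = 4 each, +1 to first 1
Round 2: Cedarfen=21 Dunmere=20 Elkhorn=24 Greywater=7 Ironridge=11 → close Elkhorn (overflow 19)
  24÷4 = 6 each, +1 to first 0
Round 3: Cedarfen=27 Dunmere=26 Greywater=13 Ironridge=17 → close Cedarfen (overflow 19)
  27÷3 = 9 each, +1 to first 0
Round 4: Dunmere=35 Greywater=22 Ironridge=26 → close Dunmere (overflow 20)
  35÷2 = 17 each, +1 to first 1
Round 5: Greywater=40 Ironridge=43 → close Ironridge (overflow 36)
  43÷1 = 43 each, +1 to first 0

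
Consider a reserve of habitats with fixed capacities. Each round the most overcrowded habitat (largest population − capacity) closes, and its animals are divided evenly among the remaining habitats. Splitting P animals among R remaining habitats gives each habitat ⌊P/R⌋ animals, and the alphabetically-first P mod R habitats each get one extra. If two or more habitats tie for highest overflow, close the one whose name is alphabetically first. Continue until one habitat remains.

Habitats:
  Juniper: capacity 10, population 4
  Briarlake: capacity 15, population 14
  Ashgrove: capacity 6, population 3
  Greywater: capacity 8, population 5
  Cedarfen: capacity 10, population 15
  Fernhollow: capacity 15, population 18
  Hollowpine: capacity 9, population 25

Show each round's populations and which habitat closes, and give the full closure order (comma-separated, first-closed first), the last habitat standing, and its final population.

Round 1: Ashgrove=3 Briarlake=14 Cedarfen=15 Fernhollow=18 Greywater=5 Hollowpine=25 Juniper=4 → close Hollowpine (overflow 16)
  25÷6 = 4 each, +1 to first 1
Round 2: Ashgrove=8 Briarlake=18 Cedarfen=19 Fernhollow=22 Greywater=9 Juniper=8 → close Cedarfen (overflow 9)
  19÷5 = 3 each, +1 to first 4
Round 3: Ashgrove=12 Briarlake=22 Fernhollow=26 Greywater=13 Juniper=11 → close Fernhollow (overflow 11)
  26÷4 = 6 each, +1 to first 2
Round 4: Ashgrove=19 Briarlake=29 Greywater=19 Juniper=17 → close Briarlake (overflow 14)
  29÷3 = 9 each, +1 to first 2
Round 5: Ashgrove=29 Greywater=29 Juniper=26 → close Ashgrove (overflow 23)
  29÷2 = 14 each, +1 to first 1
Round 6: Greywater=44 Juniper=40 → close Greywater (overflow 36)
  44÷1 = 44 each, +1 to first 0

Closure order: Hollowpine, Cedarfen, Fernhollow, Briarlake, Ashgrove, Greywater
Last habitat: Juniper with 84 animals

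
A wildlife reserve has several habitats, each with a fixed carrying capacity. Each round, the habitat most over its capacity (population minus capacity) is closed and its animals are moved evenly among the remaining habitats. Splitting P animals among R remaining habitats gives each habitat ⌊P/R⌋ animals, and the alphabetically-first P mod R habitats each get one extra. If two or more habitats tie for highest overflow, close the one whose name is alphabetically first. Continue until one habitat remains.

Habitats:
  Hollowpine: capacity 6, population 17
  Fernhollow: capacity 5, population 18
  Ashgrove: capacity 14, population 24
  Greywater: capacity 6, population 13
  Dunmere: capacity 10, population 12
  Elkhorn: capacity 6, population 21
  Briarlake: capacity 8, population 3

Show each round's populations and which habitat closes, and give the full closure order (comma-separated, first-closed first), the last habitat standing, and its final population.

Round 1: Ashgrove=24 Briarlake=3 Dunmere=12 Elkhorn=21 Fernhollow=18 Greywater=13 Hollowpine=17 → close Elkhorn (overflow 15)
  21÷6 = 3 each, +1 to first 3
Round 2: Ashgrove=28 Briarlake=7 Dunmere=16 Fernhollow=21 Greywater=16 Hollowpine=20 → close Fernhollow (overflow 16)
  21÷5 = 4 each, +1 to first 1
Round 3: Ashgrove=33 Briarlake=11 Dunmere=20 Greywater=20 Hollowpine=24 → close Ashgrove (overflow 19)
  33÷4 = 8 each, +1 to first 1
Round 4: Briarlake=20 Dunmere=28 Greywater=28 Hollowpine=32 → close Hollowpine (overflow 26)
  32÷3 = 10 each, +1 to first 2
Round 5: Briarlake=31 Dunmere=39 Greywater=38 → close Greywater (overflow 32)
  38÷2 = 19 each, +1 to first 0
Round 6: Briarlake=50 Dunmere=58 → close Dunmere (overflow 48)
  58÷1 = 58 each, +1 to first 0

Closure order: Elkhorn, Fernhollow, Ashgrove, Hollowpine, Greywater, Dunmere
Last habitat: Briarlake with 108 animals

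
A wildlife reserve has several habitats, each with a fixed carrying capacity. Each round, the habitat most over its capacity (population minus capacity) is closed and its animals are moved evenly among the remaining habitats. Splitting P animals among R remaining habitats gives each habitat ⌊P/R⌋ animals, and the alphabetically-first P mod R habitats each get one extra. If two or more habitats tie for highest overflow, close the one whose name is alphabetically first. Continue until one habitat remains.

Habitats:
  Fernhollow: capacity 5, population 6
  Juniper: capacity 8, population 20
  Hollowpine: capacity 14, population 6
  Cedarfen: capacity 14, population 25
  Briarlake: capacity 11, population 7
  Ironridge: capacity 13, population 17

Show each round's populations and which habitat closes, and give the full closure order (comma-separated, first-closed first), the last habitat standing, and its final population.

Closure order: Juniper, Cedarfen, Ironridge, Fernhollow, Briarlake
Last habitat: Hollowpine with 81 animals

Round 1: Briarlake=7 Cedarfen=25 Fernhollow=6 Hollowpine=6 Ironridge=17 Juniper=20 → close Juniper (overflow 12)
  20÷5 = 4 each, +1 to first 0
Round 2: Briarlake=11 Cedarfen=29 Fernhollow=10 Hollowpine=10 Ironridge=21 → close Cedarfen (overflow 15)
  29÷4 = 7 each, +1 to first 1
Round 3: Briarlake=19 Fernhollow=17 Hollowpine=17 Ironridge=28 → close Ironridge (overflow 15)
  28÷3 = 9 each, +1 to first 1
Round 4: Briarlake=29 Fernhollow=26 Hollowpine=26 → close Fernhollow (overflow 21)
  26÷2 = 13 each, +1 to first 0
Round 5: Briarlake=42 Hollowpine=39 → close Briarlake (overflow 31)
  42÷1 = 42 each, +1 to first 0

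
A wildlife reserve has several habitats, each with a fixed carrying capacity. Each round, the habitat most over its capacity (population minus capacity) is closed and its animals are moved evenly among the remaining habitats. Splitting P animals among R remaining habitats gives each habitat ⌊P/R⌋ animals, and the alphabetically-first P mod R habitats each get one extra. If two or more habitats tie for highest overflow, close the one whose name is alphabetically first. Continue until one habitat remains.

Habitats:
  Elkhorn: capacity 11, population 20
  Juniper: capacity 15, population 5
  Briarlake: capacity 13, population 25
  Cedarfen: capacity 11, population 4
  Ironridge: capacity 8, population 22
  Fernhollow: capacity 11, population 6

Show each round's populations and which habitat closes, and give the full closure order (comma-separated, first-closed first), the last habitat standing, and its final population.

Closure order: Ironridge, Briarlake, Elkhorn, Cedarfen, Fernhollow
Last habitat: Juniper with 82 animals

Round 1: Briarlake=25 Cedarfen=4 Elkhorn=20 Fernhollow=6 Ironridge=22 Juniper=5 → close Ironridge (overflow 14)
  22÷5 = 4 each, +1 to first 2
Round 2: Briarlake=30 Cedarfen=9 Elkhorn=24 Fernhollow=10 Juniper=9 → close Briarlake (overflow 17)
  30÷4 = 7 each, +1 to first 2
Round 3: Cedarfen=17 Elkhorn=32 Fernhollow=17 Juniper=16 → close Elkhorn (overflow 21)
  32÷3 = 10 each, +1 to first 2
Round 4: Cedarfen=28 Fernhollow=28 Juniper=26 → close Cedarfen (overflow 17)
  28÷2 = 14 each, +1 to first 0
Round 5: Fernhollow=42 Juniper=40 → close Fernhollow (overflow 31)
  42÷1 = 42 each, +1 to first 0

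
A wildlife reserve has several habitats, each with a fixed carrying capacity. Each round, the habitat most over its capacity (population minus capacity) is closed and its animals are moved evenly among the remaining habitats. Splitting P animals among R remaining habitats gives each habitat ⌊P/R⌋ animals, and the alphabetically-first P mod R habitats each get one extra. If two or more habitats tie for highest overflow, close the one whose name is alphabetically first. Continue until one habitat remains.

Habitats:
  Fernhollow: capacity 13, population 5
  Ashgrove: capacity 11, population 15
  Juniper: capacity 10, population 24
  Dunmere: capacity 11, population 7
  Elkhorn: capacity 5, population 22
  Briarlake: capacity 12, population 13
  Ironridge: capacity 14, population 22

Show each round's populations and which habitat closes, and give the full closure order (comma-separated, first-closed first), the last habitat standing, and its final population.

Closure order: Elkhorn, Juniper, Ironridge, Ashgrove, Briarlake, Dunmere
Last habitat: Fernhollow with 108 animals

Round 1: Ashgrove=15 Briarlake=13 Dunmere=7 Elkhorn=22 Fernhollow=5 Ironridge=22 Juniper=24 → close Elkhorn (overflow 17)
  22÷6 = 3 each, +1 to first 4
Round 2: Ashgrove=19 Briarlake=17 Dunmere=11 Fernhollow=9 Ironridge=25 Juniper=27 → close Juniper (overflow 17)
  27÷5 = 5 each, +1 to first 2
Round 3: Ashgrove=25 Briarlake=23 Dunmere=16 Fernhollow=14 Ironridge=30 → close Ironridge (overflow 16)
  30÷4 = 7 each, +1 to first 2
Round 4: Ashgrove=33 Briarlake=31 Dunmere=23 Fernhollow=21 → close Ashgrove (overflow 22)
  33÷3 = 11 each, +1 to first 0
Round 5: Briarlake=42 Dunmere=34 Fernhollow=32 → close Briarlake (overflow 30)
  42÷2 = 21 each, +1 to first 0
Round 6: Dunmere=55 Fernhollow=53 → close Dunmere (overflow 44)
  55÷1 = 55 each, +1 to first 0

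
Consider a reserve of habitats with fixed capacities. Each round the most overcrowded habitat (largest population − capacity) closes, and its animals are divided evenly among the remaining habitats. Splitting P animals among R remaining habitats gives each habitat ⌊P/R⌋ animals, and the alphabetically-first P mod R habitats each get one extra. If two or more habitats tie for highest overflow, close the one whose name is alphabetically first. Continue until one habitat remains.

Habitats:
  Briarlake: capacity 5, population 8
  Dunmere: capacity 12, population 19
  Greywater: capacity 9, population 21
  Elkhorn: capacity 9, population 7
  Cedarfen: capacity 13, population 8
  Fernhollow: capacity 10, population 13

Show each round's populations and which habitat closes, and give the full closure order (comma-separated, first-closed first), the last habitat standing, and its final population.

Closure order: Greywater, Dunmere, Briarlake, Fernhollow, Elkhorn
Last habitat: Cedarfen with 76 animals

Round 1: Briarlake=8 Cedarfen=8 Dunmere=19 Elkhorn=7 Fernhollow=13 Greywater=21 → close Greywater (overflow 12)
  21÷5 = 4 each, +1 to first 1
Round 2: Briarlake=13 Cedarfen=12 Dunmere=23 Elkhorn=11 Fernhollow=17 → close Dunmere (overflow 11)
  23÷4 = 5 each, +1 to first 3
Round 3: Briarlake=19 Cedarfen=18 Elkhorn=17 Fernhollow=22 → close Briarlake (overflow 14)
  19÷3 = 6 each, +1 to first 1
Round 4: Cedarfen=25 Elkhorn=23 Fernhollow=28 → close Fernhollow (overflow 18)
  28÷2 = 14 each, +1 to first 0
Round 5: Cedarfen=39 Elkhorn=37 → close Elkhorn (overflow 28)
  37÷1 = 37 each, +1 to first 0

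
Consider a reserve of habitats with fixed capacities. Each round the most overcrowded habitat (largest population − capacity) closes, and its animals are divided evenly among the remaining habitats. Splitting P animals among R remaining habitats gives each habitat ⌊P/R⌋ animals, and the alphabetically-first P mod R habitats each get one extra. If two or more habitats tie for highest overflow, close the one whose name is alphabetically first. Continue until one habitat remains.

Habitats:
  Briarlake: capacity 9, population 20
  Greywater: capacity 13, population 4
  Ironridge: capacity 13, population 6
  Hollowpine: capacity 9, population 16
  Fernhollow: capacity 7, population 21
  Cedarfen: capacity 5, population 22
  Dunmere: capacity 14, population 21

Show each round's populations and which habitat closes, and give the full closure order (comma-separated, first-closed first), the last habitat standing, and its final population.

Closure order: Cedarfen, Fernhollow, Briarlake, Dunmere, Hollowpine, Greywater
Last habitat: Ironridge with 110 animals

Round 1: Briarlake=20 Cedarfen=22 Dunmere=21 Fernhollow=21 Greywater=4 Hollowpine=16 Ironridge=6 → close Cedarfen (overflow 17)
  22÷6 = 3 each, +1 to first 4
Round 2: Briarlake=24 Dunmere=25 Fernhollow=25 Greywater=8 Hollowpine=19 Ironridge=9 → close Fernhollow (overflow 18)
  25÷5 = 5 each, +1 to first 0
Round 3: Briarlake=29 Dunmere=30 Greywater=13 Hollowpine=24 Ironridge=14 → close Briarlake (overflow 20)
  29÷4 = 7 each, +1 to first 1
Round 4: Dunmere=38 Greywater=20 Hollowpine=31 Ironridge=21 → close Dunmere (overflow 24)
  38÷3 = 12 each, +1 to first 2
Round 5: Greywater=33 Hollowpine=44 Ironridge=33 → close Hollowpine (overflow 35)
  44÷2 = 22 each, +1 to first 0
Round 6: Greywater=55 Ironridge=55 → close Greywater (overflow 42)
  55÷1 = 55 each, +1 to first 0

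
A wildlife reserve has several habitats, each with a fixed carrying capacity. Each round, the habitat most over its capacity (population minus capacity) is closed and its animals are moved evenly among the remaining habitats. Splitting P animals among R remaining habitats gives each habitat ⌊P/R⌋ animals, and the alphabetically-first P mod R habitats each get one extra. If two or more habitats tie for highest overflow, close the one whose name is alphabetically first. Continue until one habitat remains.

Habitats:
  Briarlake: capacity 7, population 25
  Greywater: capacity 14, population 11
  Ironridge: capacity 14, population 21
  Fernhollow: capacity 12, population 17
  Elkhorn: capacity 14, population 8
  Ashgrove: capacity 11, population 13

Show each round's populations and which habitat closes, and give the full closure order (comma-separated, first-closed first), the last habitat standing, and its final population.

Round 1: Ashgrove=13 Briarlake=25 Elkhorn=8 Fernhollow=17 Greywater=11 Ironridge=21 → close Briarlake (overflow 18)
  25÷5 = 5 each, +1 to first 0
Round 2: Ashgrove=18 Elkhorn=13 Fernhollow=22 Greywater=16 Ironridge=26 → close Ironridge (overflow 12)
  26÷4 = 6 each, +1 to first 2
Round 3: Ashgrove=25 Elkhorn=20 Fernhollow=28 Greywater=22 → close Fernhollow (overflow 16)
  28÷3 = 9 each, +1 to first 1
Round 4: Ashgrove=35 Elkhorn=29 Greywater=31 → close Ashgrove (overflow 24)
  35÷2 = 17 each, +1 to first 1
Round 5: Elkhorn=47 Greywater=48 → close Greywater (overflow 34)
  48÷1 = 48 each, +1 to first 0

Closure order: Briarlake, Ironridge, Fernhollow, Ashgrove, Greywater
Last habitat: Elkhorn with 95 animals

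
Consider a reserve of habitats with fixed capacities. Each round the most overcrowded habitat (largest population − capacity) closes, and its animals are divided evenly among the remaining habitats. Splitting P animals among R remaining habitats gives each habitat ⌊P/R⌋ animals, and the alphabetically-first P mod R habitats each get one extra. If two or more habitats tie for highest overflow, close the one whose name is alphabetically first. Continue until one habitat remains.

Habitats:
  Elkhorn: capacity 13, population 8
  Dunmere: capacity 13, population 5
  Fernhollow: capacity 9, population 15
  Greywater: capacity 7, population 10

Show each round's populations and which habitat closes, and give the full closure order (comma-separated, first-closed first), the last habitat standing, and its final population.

Round 1: Dunmere=5 Elkhorn=8 Fernhollow=15 Greywater=10 → close Fernhollow (overflow 6)
  15÷3 = 5 each, +1 to first 0
Round 2: Dunmere=10 Elkhorn=13 Greywater=15 → close Greywater (overflow 8)
  15÷2 = 7 each, +1 to first 1
Round 3: Dunmere=18 Elkhorn=20 → close Elkhorn (overflow 7)
  20÷1 = 20 each, +1 to first 0

Closure order: Fernhollow, Greywater, Elkhorn
Last habitat: Dunmere with 38 animals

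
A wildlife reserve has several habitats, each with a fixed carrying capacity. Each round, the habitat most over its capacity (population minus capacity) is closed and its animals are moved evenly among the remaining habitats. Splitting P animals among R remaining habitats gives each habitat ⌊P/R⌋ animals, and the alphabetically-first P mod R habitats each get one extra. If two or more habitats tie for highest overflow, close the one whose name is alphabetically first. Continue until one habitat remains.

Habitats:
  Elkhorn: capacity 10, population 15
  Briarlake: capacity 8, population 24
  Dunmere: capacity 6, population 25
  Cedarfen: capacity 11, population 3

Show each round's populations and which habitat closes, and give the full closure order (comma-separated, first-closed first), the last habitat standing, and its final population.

Closure order: Dunmere, Briarlake, Elkhorn
Last habitat: Cedarfen with 67 animals

Round 1: Briarlake=24 Cedarfen=3 Dunmere=25 Elkhorn=15 → close Dunmere (overflow 19)
  25÷3 = 8 each, +1 to first 1
Round 2: Briarlake=33 Cedarfen=11 Elkhorn=23 → close Briarlake (overflow 25)
  33÷2 = 16 each, +1 to first 1
Round 3: Cedarfen=28 Elkhorn=39 → close Elkhorn (overflow 29)
  39÷1 = 39 each, +1 to first 0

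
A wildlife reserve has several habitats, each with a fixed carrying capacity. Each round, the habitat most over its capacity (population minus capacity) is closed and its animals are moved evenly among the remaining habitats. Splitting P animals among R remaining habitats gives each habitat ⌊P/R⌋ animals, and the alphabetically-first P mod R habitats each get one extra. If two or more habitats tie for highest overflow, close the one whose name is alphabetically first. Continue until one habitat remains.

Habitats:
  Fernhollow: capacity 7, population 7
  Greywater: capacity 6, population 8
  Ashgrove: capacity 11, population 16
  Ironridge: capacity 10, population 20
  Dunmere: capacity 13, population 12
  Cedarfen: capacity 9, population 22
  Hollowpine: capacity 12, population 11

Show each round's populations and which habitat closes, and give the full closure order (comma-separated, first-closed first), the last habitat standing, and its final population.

Round 1: Ashgrove=16 Cedarfen=22 Dunmere=12 Fernhollow=7 Greywater=8 Hollowpine=11 Ironridge=20 → close Cedarfen (overflow 13)
  22÷6 = 3 each, +1 to first 4
Round 2: Ashgrove=20 Dunmere=16 Fernhollow=11 Greywater=12 Hollowpine=14 Ironridge=23 → close Ironridge (overflow 13)
  23÷5 = 4 each, +1 to first 3
Round 3: Ashgrove=25 Dunmere=21 Fernhollow=16 Greywater=16 Hollowpine=18 → close Ashgrove (overflow 14)
  25÷4 = 6 each, +1 to first 1
Round 4: Dunmere=28 Fernhollow=22 Greywater=22 Hollowpine=24 → close Greywater (overflow 16)
  22÷3 = 7 each, +1 to first 1
Round 5: Dunmere=36 Fernhollow=29 Hollowpine=31 → close Dunmere (overflow 23)
  36÷2 = 18 each, +1 to first 0
Round 6: Fernhollow=47 Hollowpine=49 → close Fernhollow (overflow 40)
  47÷1 = 47 each, +1 to first 0

Closure order: Cedarfen, Ironridge, Ashgrove, Greywater, Dunmere, Fernhollow
Last habitat: Hollowpine with 96 animals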